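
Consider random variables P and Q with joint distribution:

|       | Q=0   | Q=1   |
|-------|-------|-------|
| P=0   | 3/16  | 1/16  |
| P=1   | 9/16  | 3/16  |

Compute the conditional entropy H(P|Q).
Marginal P(Q) (column sums):
  P(Q=0) = 3/16 + 9/16 = 3/4
  P(Q=1) = 1/16 + 3/16 = 1/4

H(P|Q) = -Σ P(P,Q)·log₂ P(P|Q), where P(P|Q) = P(P,Q) / P(Q)
  (P=0,Q=0): P(P|Q) = (3/16)/(3/4) = 1/4;  -(3/16)·log₂(1/4) = 0.3750
  (P=0,Q=1): P(P|Q) = (1/16)/(1/4) = 1/4;  -(1/16)·log₂(1/4) = 0.1250
  (P=1,Q=0): P(P|Q) = (9/16)/(3/4) = 3/4;  -(9/16)·log₂(3/4) = 0.2335
  (P=1,Q=1): P(P|Q) = (3/16)/(1/4) = 3/4;  -(3/16)·log₂(3/4) = 0.0778
H(P|Q) = 0.3750 + 0.1250 + 0.2335 + 0.0778
  = 0.8113 bits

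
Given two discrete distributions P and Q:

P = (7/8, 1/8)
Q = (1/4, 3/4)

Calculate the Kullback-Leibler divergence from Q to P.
D(P||Q) = Σ P(i) log₂(P(i)/Q(i))
  i=0: (7/8) × log₂((7/8)/(1/4)) = (7/8) × log₂(7/2) = 1.5814
  i=1: (1/8) × log₂((1/8)/(3/4)) = (1/8) × log₂(1/6) = -0.3231
D(P||Q) = 1.5814 - 0.3231
  = 1.2583 bits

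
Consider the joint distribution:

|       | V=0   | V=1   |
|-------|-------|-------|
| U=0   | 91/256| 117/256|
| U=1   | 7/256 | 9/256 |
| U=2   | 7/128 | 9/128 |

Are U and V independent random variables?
Marginal P(U) (row sums):
  P(U=0) = 91/256 + 117/256 = 13/16
  P(U=1) = 7/256 + 9/256 = 1/16
  P(U=2) = 7/128 + 9/128 = 1/8
Marginal P(V) (column sums):
  P(V=0) = 91/256 + 7/256 + 7/128 = 7/16
  P(V=1) = 117/256 + 9/256 + 9/128 = 9/16

U and V are independent iff P(U=i,V=j) = P(U=i)·P(V=j) for every cell.
  P(U=0)·P(V=0) = 13/16 × 7/16 = 91/256 = P(U=0,V=0) ✓
  P(U=0)·P(V=1) = 13/16 × 9/16 = 117/256 = P(U=0,V=1) ✓
  P(U=1)·P(V=0) = 1/16 × 7/16 = 7/256 = P(U=1,V=0) ✓
  P(U=1)·P(V=1) = 1/16 × 9/16 = 9/256 = P(U=1,V=1) ✓
  P(U=2)·P(V=0) = 1/8 × 7/16 = 7/128 = P(U=2,V=0) ✓
  P(U=2)·P(V=1) = 1/8 × 9/16 = 9/128 = P(U=2,V=1) ✓

Yes, U and V are independent: every cell factors, so I(U;V) = 0 bits.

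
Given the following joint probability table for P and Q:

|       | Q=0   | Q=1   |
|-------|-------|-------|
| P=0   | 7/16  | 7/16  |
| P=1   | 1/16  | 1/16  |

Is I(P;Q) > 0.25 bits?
Marginal P(P) (row sums):
  P(P=0) = 7/16 + 7/16 = 7/8
  P(P=1) = 1/16 + 1/16 = 1/8
Marginal P(Q) (column sums):
  P(Q=0) = 7/16 + 1/16 = 1/2
  P(Q=1) = 7/16 + 1/16 = 1/2

H(P) = -[(7/8)·log₂(7/8) + (1/8)·log₂(1/8)]
  = 0.1686 + 0.3750
  = 0.5436 bits
H(Q) = -[(1/2)·log₂(1/2) + (1/2)·log₂(1/2)]
  = 0.5000 + 0.5000
  = 1.0000 bits
H(P,Q) = -[(7/16)·log₂(7/16) + (7/16)·log₂(7/16) + (1/16)·log₂(1/16) + (1/16)·log₂(1/16)]
  = 0.5218 + 0.5218 + 0.2500 + 0.2500
  = 1.5436 bits

I(P;Q) = H(P) + H(Q) - H(P,Q)
  = 0.5436 + 1.0000 - 1.5436
  = 0.0000 bits

No. I(P;Q) = 0.0000 bits, which is ≤ 0.25 bits.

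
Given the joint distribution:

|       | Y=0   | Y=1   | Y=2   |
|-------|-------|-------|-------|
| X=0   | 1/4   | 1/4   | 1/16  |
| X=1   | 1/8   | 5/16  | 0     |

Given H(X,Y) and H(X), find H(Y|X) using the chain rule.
From the chain rule: H(X,Y) = H(X) + H(Y|X)
Therefore: H(Y|X) = H(X,Y) - H(X)

H(X,Y) = -[(1/4)·log₂(1/4) + (1/4)·log₂(1/4) + (1/16)·log₂(1/16) + (1/8)·log₂(1/8) + (5/16)·log₂(5/16)]
  = 0.5000 + 0.5000 + 0.2500 + 0.3750 + 0.5244
  = 2.1494 bits
Marginal P(X) (row sums):
  P(X=0) = 1/4 + 1/4 + 1/16 = 9/16
  P(X=1) = 1/8 + 5/16 + 0 = 7/16
H(X) = -[(9/16)·log₂(9/16) + (7/16)·log₂(7/16)]
  = 0.4669 + 0.5218
  = 0.9887 bits

H(Y|X) = 2.1494 - 0.9887 = 1.1607 bits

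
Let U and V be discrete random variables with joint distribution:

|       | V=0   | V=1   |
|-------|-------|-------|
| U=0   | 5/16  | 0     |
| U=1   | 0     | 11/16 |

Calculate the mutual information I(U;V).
Marginal P(U) (row sums):
  P(U=0) = 5/16 + 0 = 5/16
  P(U=1) = 0 + 11/16 = 11/16
Marginal P(V) (column sums):
  P(V=0) = 5/16 + 0 = 5/16
  P(V=1) = 0 + 11/16 = 11/16

H(U) = -[(5/16)·log₂(5/16) + (11/16)·log₂(11/16)]
  = 0.5244 + 0.3716
  = 0.8960 bits
H(V) = -[(5/16)·log₂(5/16) + (11/16)·log₂(11/16)]
  = 0.5244 + 0.3716
  = 0.8960 bits
H(U,V) = -[(5/16)·log₂(5/16) + (11/16)·log₂(11/16)]
  = 0.5244 + 0.3716
  = 0.8960 bits

I(U;V) = H(U) + H(V) - H(U,V)
  = 0.8960 + 0.8960 - 0.8960
  = 0.8960 bits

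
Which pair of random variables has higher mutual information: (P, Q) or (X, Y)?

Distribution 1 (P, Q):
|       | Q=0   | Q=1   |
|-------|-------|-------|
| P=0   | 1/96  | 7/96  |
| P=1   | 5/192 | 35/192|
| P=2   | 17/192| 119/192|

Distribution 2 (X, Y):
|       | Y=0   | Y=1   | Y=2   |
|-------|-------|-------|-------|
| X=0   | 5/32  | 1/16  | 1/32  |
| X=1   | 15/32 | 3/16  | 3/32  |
Distribution 1 (P, Q):
Marginal P(P) (row sums):
  P(P=0) = 1/96 + 7/96 = 1/12
  P(P=1) = 5/192 + 35/192 = 5/24
  P(P=2) = 17/192 + 119/192 = 17/24
Marginal P(Q) (column sums):
  P(Q=0) = 1/96 + 5/192 + 17/192 = 1/8
  P(Q=1) = 7/96 + 35/192 + 119/192 = 7/8

H(P) = -[(1/12)·log₂(1/12) + (5/24)·log₂(5/24) + (17/24)·log₂(17/24)]
  = 0.2987 + 0.4715 + 0.3524
  = 1.1226 bits
H(Q) = -[(1/8)·log₂(1/8) + (7/8)·log₂(7/8)]
  = 0.3750 + 0.1686
  = 0.5436 bits
H(P,Q) = -[(1/96)·log₂(1/96) + (7/96)·log₂(7/96) + (5/192)·log₂(5/192) + (35/192)·log₂(35/192) + (17/192)·log₂(17/192) + (119/192)·log₂(119/192)]
  = 0.0686 + 0.2755 + 0.1371 + 0.4476 + 0.3097 + 0.4277
  = 1.6662 bits

I(P;Q) = H(P) + H(Q) - H(P,Q)
  = 1.1226 + 0.5436 - 1.6662
  = 0.0000 bits

Distribution 2 (X, Y):
Marginal P(X) (row sums):
  P(X=0) = 5/32 + 1/16 + 1/32 = 1/4
  P(X=1) = 15/32 + 3/16 + 3/32 = 3/4
Marginal P(Y) (column sums):
  P(Y=0) = 5/32 + 15/32 = 5/8
  P(Y=1) = 1/16 + 3/16 = 1/4
  P(Y=2) = 1/32 + 3/32 = 1/8

H(X) = -[(1/4)·log₂(1/4) + (3/4)·log₂(3/4)]
  = 0.5000 + 0.3113
  = 0.8113 bits
H(Y) = -[(5/8)·log₂(5/8) + (1/4)·log₂(1/4) + (1/8)·log₂(1/8)]
  = 0.4238 + 0.5000 + 0.3750
  = 1.2988 bits
H(X,Y) = -[(5/32)·log₂(5/32) + (1/16)·log₂(1/16) + (1/32)·log₂(1/32) + (15/32)·log₂(15/32) + (3/16)·log₂(3/16) + (3/32)·log₂(3/32)]
  = 0.4184 + 0.2500 + 0.1563 + 0.5124 + 0.4528 + 0.3202
  = 2.1101 bits

I(X;Y) = H(X) + H(Y) - H(X,Y)
  = 0.8113 + 1.2988 - 2.1101
  = 0.0000 bits

Both joint tables factor as the product of their marginals, so I(P;Q) = I(X;Y) = 0 bits: neither is larger (both pairs are independent).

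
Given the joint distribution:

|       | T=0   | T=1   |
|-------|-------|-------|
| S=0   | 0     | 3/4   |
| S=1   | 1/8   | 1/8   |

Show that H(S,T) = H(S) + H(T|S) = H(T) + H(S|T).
Marginal P(S) (row sums):
  P(S=0) = 0 + 3/4 = 3/4
  P(S=1) = 1/8 + 1/8 = 1/4
Marginal P(T) (column sums):
  P(T=0) = 0 + 1/8 = 1/8
  P(T=1) = 3/4 + 1/8 = 7/8

Decomposition 1: H(S) + H(T|S)
H(S) = -[(3/4)·log₂(3/4) + (1/4)·log₂(1/4)]
  = 0.3113 + 0.5000
  = 0.8113 bits
H(T|S) = -Σ P(S,T)·log₂ P(T|S), where P(T|S) = P(S,T) / P(S)
  (cells with P(S,T) = 0 contribute 0)
  (S=0,T=1): P(T|S) = (3/4)/(3/4) = 1;  -(3/4)·log₂(1) = 0.0000
  (S=1,T=0): P(T|S) = (1/8)/(1/4) = 1/2;  -(1/8)·log₂(1/2) = 0.1250
  (S=1,T=1): P(T|S) = (1/8)/(1/4) = 1/2;  -(1/8)·log₂(1/2) = 0.1250
H(T|S) = 0.0000 + 0.1250 + 0.1250
  = 0.2500 bits
H(S) + H(T|S) = 0.8113 + 0.2500 = 1.0613 bits

Decomposition 2: H(T) + H(S|T)
H(T) = -[(1/8)·log₂(1/8) + (7/8)·log₂(7/8)]
  = 0.3750 + 0.1686
  = 0.5436 bits
H(S|T) = -Σ P(S,T)·log₂ P(S|T), where P(S|T) = P(S,T) / P(T)
  (cells with P(S,T) = 0 contribute 0)
  (S=0,T=1): P(S|T) = (3/4)/(7/8) = 6/7;  -(3/4)·log₂(6/7) = 0.1668
  (S=1,T=0): P(S|T) = (1/8)/(1/8) = 1;  -(1/8)·log₂(1) = 0.0000
  (S=1,T=1): P(S|T) = (1/8)/(7/8) = 1/7;  -(1/8)·log₂(1/7) = 0.3509
H(S|T) = 0.1668 + 0.0000 + 0.3509
  = 0.5177 bits
H(T) + H(S|T) = 0.5436 + 0.5177 = 1.0613 bits

Direct computation of the joint entropy:
H(S,T) = -[(3/4)·log₂(3/4) + (1/8)·log₂(1/8) + (1/8)·log₂(1/8)]
  = 0.3113 + 0.3750 + 0.3750
  = 1.0613 bits

All three agree: H(S,T) = 1.0613 bits ✓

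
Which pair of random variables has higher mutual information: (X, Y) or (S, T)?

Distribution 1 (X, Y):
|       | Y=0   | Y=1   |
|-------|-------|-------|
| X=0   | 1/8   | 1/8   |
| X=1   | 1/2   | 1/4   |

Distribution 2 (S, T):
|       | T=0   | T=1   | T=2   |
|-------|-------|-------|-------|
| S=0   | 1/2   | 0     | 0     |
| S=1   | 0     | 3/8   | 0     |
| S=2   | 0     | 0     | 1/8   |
Distribution 1 (X, Y):
Marginal P(X) (row sums):
  P(X=0) = 1/8 + 1/8 = 1/4
  P(X=1) = 1/2 + 1/4 = 3/4
Marginal P(Y) (column sums):
  P(Y=0) = 1/8 + 1/2 = 5/8
  P(Y=1) = 1/8 + 1/4 = 3/8

H(X) = -[(1/4)·log₂(1/4) + (3/4)·log₂(3/4)]
  = 0.5000 + 0.3113
  = 0.8113 bits
H(Y) = -[(5/8)·log₂(5/8) + (3/8)·log₂(3/8)]
  = 0.4238 + 0.5306
  = 0.9544 bits
H(X,Y) = -[(1/8)·log₂(1/8) + (1/8)·log₂(1/8) + (1/2)·log₂(1/2) + (1/4)·log₂(1/4)]
  = 0.3750 + 0.3750 + 0.5000 + 0.5000
  = 1.7500 bits

I(X;Y) = H(X) + H(Y) - H(X,Y)
  = 0.8113 + 0.9544 - 1.7500
  = 0.0157 bits

Distribution 2 (S, T):
Marginal P(S) (row sums):
  P(S=0) = 1/2 + 0 + 0 = 1/2
  P(S=1) = 0 + 3/8 + 0 = 3/8
  P(S=2) = 0 + 0 + 1/8 = 1/8
Marginal P(T) (column sums):
  P(T=0) = 1/2 + 0 + 0 = 1/2
  P(T=1) = 0 + 3/8 + 0 = 3/8
  P(T=2) = 0 + 0 + 1/8 = 1/8

H(S) = -[(1/2)·log₂(1/2) + (3/8)·log₂(3/8) + (1/8)·log₂(1/8)]
  = 0.5000 + 0.5306 + 0.3750
  = 1.4056 bits
H(T) = -[(1/2)·log₂(1/2) + (3/8)·log₂(3/8) + (1/8)·log₂(1/8)]
  = 0.5000 + 0.5306 + 0.3750
  = 1.4056 bits
H(S,T) = -[(1/2)·log₂(1/2) + (3/8)·log₂(3/8) + (1/8)·log₂(1/8)]
  = 0.5000 + 0.5306 + 0.3750
  = 1.4056 bits

I(S;T) = H(S) + H(T) - H(S,T)
  = 1.4056 + 1.4056 - 1.4056
  = 1.4056 bits

I(S;T) = 1.4056 bits > I(X;Y) = 0.0157 bits, so (S, T) has the higher mutual information (stronger dependence).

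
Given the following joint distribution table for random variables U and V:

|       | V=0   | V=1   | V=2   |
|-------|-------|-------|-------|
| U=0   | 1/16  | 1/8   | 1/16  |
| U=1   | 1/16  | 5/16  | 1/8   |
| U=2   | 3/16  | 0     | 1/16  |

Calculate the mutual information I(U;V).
Marginal P(U) (row sums):
  P(U=0) = 1/16 + 1/8 + 1/16 = 1/4
  P(U=1) = 1/16 + 5/16 + 1/8 = 1/2
  P(U=2) = 3/16 + 0 + 1/16 = 1/4
Marginal P(V) (column sums):
  P(V=0) = 1/16 + 1/16 + 3/16 = 5/16
  P(V=1) = 1/8 + 5/16 + 0 = 7/16
  P(V=2) = 1/16 + 1/8 + 1/16 = 1/4

H(U) = -[(1/4)·log₂(1/4) + (1/2)·log₂(1/2) + (1/4)·log₂(1/4)]
  = 0.5000 + 0.5000 + 0.5000
  = 1.5000 bits
H(V) = -[(5/16)·log₂(5/16) + (7/16)·log₂(7/16) + (1/4)·log₂(1/4)]
  = 0.5244 + 0.5218 + 0.5000
  = 1.5462 bits
H(U,V) = -[(1/16)·log₂(1/16) + (1/8)·log₂(1/8) + (1/16)·log₂(1/16) + (1/16)·log₂(1/16) + (5/16)·log₂(5/16) + (1/8)·log₂(1/8) + (3/16)·log₂(3/16) + (1/16)·log₂(1/16)]
  = 0.2500 + 0.3750 + 0.2500 + 0.2500 + 0.5244 + 0.3750 + 0.4528 + 0.2500
  = 2.7272 bits

I(U;V) = H(U) + H(V) - H(U,V)
  = 1.5000 + 1.5462 - 2.7272
  = 0.3190 bits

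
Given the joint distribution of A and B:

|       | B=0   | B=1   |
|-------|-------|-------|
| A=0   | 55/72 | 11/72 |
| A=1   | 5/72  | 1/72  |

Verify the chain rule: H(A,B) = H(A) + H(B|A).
Left side:
H(A,B) = -[(55/72)·log₂(55/72) + (11/72)·log₂(11/72) + (5/72)·log₂(5/72) + (1/72)·log₂(1/72)]
  = 0.2968 + 0.4141 + 0.2672 + 0.0857
  = 1.0638 bits

Right side:
Marginal P(A) (row sums):
  P(A=0) = 55/72 + 11/72 = 11/12
  P(A=1) = 5/72 + 1/72 = 1/12
H(A) = -[(11/12)·log₂(11/12) + (1/12)·log₂(1/12)]
  = 0.1151 + 0.2987
  = 0.4138 bits
H(B|A) = -Σ P(A,B)·log₂ P(B|A), where P(B|A) = P(A,B) / P(A)
  (A=0,B=0): P(B|A) = (55/72)/(11/12) = 5/6;  -(55/72)·log₂(5/6) = 0.2009
  (A=0,B=1): P(B|A) = (11/72)/(11/12) = 1/6;  -(11/72)·log₂(1/6) = 0.3949
  (A=1,B=0): P(B|A) = (5/72)/(1/12) = 5/6;  -(5/72)·log₂(5/6) = 0.0183
  (A=1,B=1): P(B|A) = (1/72)/(1/12) = 1/6;  -(1/72)·log₂(1/6) = 0.0359
H(B|A) = 0.2009 + 0.3949 + 0.0183 + 0.0359
  = 0.6500 bits
H(A) + H(B|A) = 0.4138 + 0.6500 = 1.0638 bits

Both sides equal 1.0638 bits, so the chain rule holds ✓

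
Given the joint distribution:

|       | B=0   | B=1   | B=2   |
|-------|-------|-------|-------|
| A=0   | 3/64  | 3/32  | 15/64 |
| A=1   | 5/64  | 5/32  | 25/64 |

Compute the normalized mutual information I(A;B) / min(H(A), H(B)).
Marginal P(A) (row sums):
  P(A=0) = 3/64 + 3/32 + 15/64 = 3/8
  P(A=1) = 5/64 + 5/32 + 25/64 = 5/8
Marginal P(B) (column sums):
  P(B=0) = 3/64 + 5/64 = 1/8
  P(B=1) = 3/32 + 5/32 = 1/4
  P(B=2) = 15/64 + 25/64 = 5/8

H(A) = -[(3/8)·log₂(3/8) + (5/8)·log₂(5/8)]
  = 0.5306 + 0.4238
  = 0.9544 bits
H(B) = -[(1/8)·log₂(1/8) + (1/4)·log₂(1/4) + (5/8)·log₂(5/8)]
  = 0.3750 + 0.5000 + 0.4238
  = 1.2988 bits
H(A,B) = -[(3/64)·log₂(3/64) + (3/32)·log₂(3/32) + (15/64)·log₂(15/64) + (5/64)·log₂(5/64) + (5/32)·log₂(5/32) + (25/64)·log₂(25/64)]
  = 0.2070 + 0.3202 + 0.4906 + 0.2873 + 0.4184 + 0.5297
  = 2.2532 bits

I(A;B) = H(A) + H(B) - H(A,B)
  = 0.9544 + 1.2988 - 2.2532
  = 0.0000 bits

min(H(A), H(B)) = min(0.9544, 1.2988) = 0.9544 bits
Normalized MI = 0.0000 / 0.9544 = 0.0000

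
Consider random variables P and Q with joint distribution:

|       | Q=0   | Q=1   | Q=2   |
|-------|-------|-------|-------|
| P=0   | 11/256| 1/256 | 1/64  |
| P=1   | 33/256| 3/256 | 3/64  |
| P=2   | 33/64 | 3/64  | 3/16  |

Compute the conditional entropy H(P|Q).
Marginal P(Q) (column sums):
  P(Q=0) = 11/256 + 33/256 + 33/64 = 11/16
  P(Q=1) = 1/256 + 3/256 + 3/64 = 1/16
  P(Q=2) = 1/64 + 3/64 + 3/16 = 1/4

H(P|Q) = -Σ P(P,Q)·log₂ P(P|Q), where P(P|Q) = P(P,Q) / P(Q)
  (P=0,Q=0): P(P|Q) = (11/256)/(11/16) = 1/16;  -(11/256)·log₂(1/16) = 0.1719
  (P=0,Q=1): P(P|Q) = (1/256)/(1/16) = 1/16;  -(1/256)·log₂(1/16) = 0.0156
  (P=0,Q=2): P(P|Q) = (1/64)/(1/4) = 1/16;  -(1/64)·log₂(1/16) = 0.0625
  (P=1,Q=0): P(P|Q) = (33/256)/(11/16) = 3/16;  -(33/256)·log₂(3/16) = 0.3113
  (P=1,Q=1): P(P|Q) = (3/256)/(1/16) = 3/16;  -(3/256)·log₂(3/16) = 0.0283
  (P=1,Q=2): P(P|Q) = (3/64)/(1/4) = 3/16;  -(3/64)·log₂(3/16) = 0.1132
  (P=2,Q=0): P(P|Q) = (33/64)/(11/16) = 3/4;  -(33/64)·log₂(3/4) = 0.2140
  (P=2,Q=1): P(P|Q) = (3/64)/(1/16) = 3/4;  -(3/64)·log₂(3/4) = 0.0195
  (P=2,Q=2): P(P|Q) = (3/16)/(1/4) = 3/4;  -(3/16)·log₂(3/4) = 0.0778
H(P|Q) = 0.1719 + 0.0156 + 0.0625 + 0.3113 + 0.0283 + 0.1132 + 0.2140 + 0.0195 + 0.0778
  = 1.0141 bits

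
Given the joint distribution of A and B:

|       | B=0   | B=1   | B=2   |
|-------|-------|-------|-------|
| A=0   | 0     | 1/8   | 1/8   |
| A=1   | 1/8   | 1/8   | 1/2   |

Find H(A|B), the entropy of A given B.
Marginal P(B) (column sums):
  P(B=0) = 0 + 1/8 = 1/8
  P(B=1) = 1/8 + 1/8 = 1/4
  P(B=2) = 1/8 + 1/2 = 5/8

H(A|B) = -Σ P(A,B)·log₂ P(A|B), where P(A|B) = P(A,B) / P(B)
  (cells with P(A,B) = 0 contribute 0)
  (A=0,B=1): P(A|B) = (1/8)/(1/4) = 1/2;  -(1/8)·log₂(1/2) = 0.1250
  (A=0,B=2): P(A|B) = (1/8)/(5/8) = 1/5;  -(1/8)·log₂(1/5) = 0.2902
  (A=1,B=0): P(A|B) = (1/8)/(1/8) = 1;  -(1/8)·log₂(1) = 0.0000
  (A=1,B=1): P(A|B) = (1/8)/(1/4) = 1/2;  -(1/8)·log₂(1/2) = 0.1250
  (A=1,B=2): P(A|B) = (1/2)/(5/8) = 4/5;  -(1/2)·log₂(4/5) = 0.1610
H(A|B) = 0.1250 + 0.2902 + 0.0000 + 0.1250 + 0.1610
  = 0.7012 bits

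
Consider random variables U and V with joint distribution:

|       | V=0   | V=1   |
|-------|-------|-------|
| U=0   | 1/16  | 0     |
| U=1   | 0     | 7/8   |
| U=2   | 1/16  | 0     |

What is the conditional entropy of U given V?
Marginal P(V) (column sums):
  P(V=0) = 1/16 + 0 + 1/16 = 1/8
  P(V=1) = 0 + 7/8 + 0 = 7/8

H(U|V) = -Σ P(U,V)·log₂ P(U|V), where P(U|V) = P(U,V) / P(V)
  (cells with P(U,V) = 0 contribute 0)
  (U=0,V=0): P(U|V) = (1/16)/(1/8) = 1/2;  -(1/16)·log₂(1/2) = 0.0625
  (U=1,V=1): P(U|V) = (7/8)/(7/8) = 1;  -(7/8)·log₂(1) = 0.0000
  (U=2,V=0): P(U|V) = (1/16)/(1/8) = 1/2;  -(1/16)·log₂(1/2) = 0.0625
H(U|V) = 0.0625 + 0.0000 + 0.0625
  = 0.1250 bits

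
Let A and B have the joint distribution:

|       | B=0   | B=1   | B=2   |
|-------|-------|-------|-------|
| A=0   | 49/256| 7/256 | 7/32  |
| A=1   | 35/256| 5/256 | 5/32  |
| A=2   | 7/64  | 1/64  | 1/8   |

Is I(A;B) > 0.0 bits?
Marginal P(A) (row sums):
  P(A=0) = 49/256 + 7/256 + 7/32 = 7/16
  P(A=1) = 35/256 + 5/256 + 5/32 = 5/16
  P(A=2) = 7/64 + 1/64 + 1/8 = 1/4
Marginal P(B) (column sums):
  P(B=0) = 49/256 + 35/256 + 7/64 = 7/16
  P(B=1) = 7/256 + 5/256 + 1/64 = 1/16
  P(B=2) = 7/32 + 5/32 + 1/8 = 1/2

H(A) = -[(7/16)·log₂(7/16) + (5/16)·log₂(5/16) + (1/4)·log₂(1/4)]
  = 0.5218 + 0.5244 + 0.5000
  = 1.5462 bits
H(B) = -[(7/16)·log₂(7/16) + (1/16)·log₂(1/16) + (1/2)·log₂(1/2)]
  = 0.5218 + 0.2500 + 0.5000
  = 1.2718 bits
H(A,B) = -[(49/256)·log₂(49/256) + (7/256)·log₂(7/256) + (7/32)·log₂(7/32) + (35/256)·log₂(35/256) + (5/256)·log₂(5/256) + (5/32)·log₂(5/32) + (7/64)·log₂(7/64) + (1/64)·log₂(1/64) + (1/8)·log₂(1/8)]
  = 0.4566 + 0.1420 + 0.4796 + 0.3925 + 0.1109 + 0.4184 + 0.3492 + 0.0938 + 0.3750
  = 2.8180 bits

I(A;B) = H(A) + H(B) - H(A,B)
  = 1.5462 + 1.2718 - 2.8180
  = 0.0000 bits

No. I(A;B) = 0.0000 bits, which is ≤ 0.0 bits.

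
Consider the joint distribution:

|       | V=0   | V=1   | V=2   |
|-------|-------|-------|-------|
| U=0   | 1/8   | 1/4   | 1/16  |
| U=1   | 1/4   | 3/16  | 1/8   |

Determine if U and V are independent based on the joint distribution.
Marginal P(U) (row sums):
  P(U=0) = 1/8 + 1/4 + 1/16 = 7/16
  P(U=1) = 1/4 + 3/16 + 1/8 = 9/16
Marginal P(V) (column sums):
  P(V=0) = 1/8 + 1/4 = 3/8
  P(V=1) = 1/4 + 3/16 = 7/16
  P(V=2) = 1/16 + 1/8 = 3/16

U and V are independent iff P(U=i,V=j) = P(U=i)·P(V=j) for every cell.
  P(U=0)·P(V=0) = 7/16 × 3/8 = 21/128, but P(U=0,V=0) = 1/8 ✗

No, U and V are not independent. Quantitatively, I(U;V) > 0:

H(U) = -[(7/16)·log₂(7/16) + (9/16)·log₂(9/16)]
  = 0.5218 + 0.4669
  = 0.9887 bits
H(V) = -[(3/8)·log₂(3/8) + (7/16)·log₂(7/16) + (3/16)·log₂(3/16)]
  = 0.5306 + 0.5218 + 0.4528
  = 1.5052 bits
H(U,V) = -[(1/8)·log₂(1/8) + (1/4)·log₂(1/4) + (1/16)·log₂(1/16) + (1/4)·log₂(1/4) + (3/16)·log₂(3/16) + (1/8)·log₂(1/8)]
  = 0.3750 + 0.5000 + 0.2500 + 0.5000 + 0.4528 + 0.3750
  = 2.4528 bits
I(U;V) = H(U) + H(V) - H(U,V) = 0.9887 + 1.5052 - 2.4528 = 0.0411 bits > 0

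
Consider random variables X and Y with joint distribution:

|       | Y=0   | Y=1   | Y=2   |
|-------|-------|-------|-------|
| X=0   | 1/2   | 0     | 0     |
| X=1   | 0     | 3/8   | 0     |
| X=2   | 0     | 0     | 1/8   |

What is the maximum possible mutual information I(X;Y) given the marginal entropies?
The upper bound on mutual information is I(X;Y) ≤ min(H(X), H(Y)).

Marginal P(X) (row sums):
  P(X=0) = 1/2 + 0 + 0 = 1/2
  P(X=1) = 0 + 3/8 + 0 = 3/8
  P(X=2) = 0 + 0 + 1/8 = 1/8
Marginal P(Y) (column sums):
  P(Y=0) = 1/2 + 0 + 0 = 1/2
  P(Y=1) = 0 + 3/8 + 0 = 3/8
  P(Y=2) = 0 + 0 + 1/8 = 1/8

H(X) = -[(1/2)·log₂(1/2) + (3/8)·log₂(3/8) + (1/8)·log₂(1/8)]
  = 0.5000 + 0.5306 + 0.3750
  = 1.4056 bits
H(Y) = -[(1/2)·log₂(1/2) + (3/8)·log₂(3/8) + (1/8)·log₂(1/8)]
  = 0.5000 + 0.5306 + 0.3750
  = 1.4056 bits

Maximum possible I(X;Y) = min(1.4056, 1.4056) = 1.4056 bits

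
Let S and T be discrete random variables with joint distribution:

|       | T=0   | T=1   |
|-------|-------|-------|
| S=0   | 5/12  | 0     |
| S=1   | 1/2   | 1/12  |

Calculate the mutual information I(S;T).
Marginal P(S) (row sums):
  P(S=0) = 5/12 + 0 = 5/12
  P(S=1) = 1/2 + 1/12 = 7/12
Marginal P(T) (column sums):
  P(T=0) = 5/12 + 1/2 = 11/12
  P(T=1) = 0 + 1/12 = 1/12

H(S) = -[(5/12)·log₂(5/12) + (7/12)·log₂(7/12)]
  = 0.5263 + 0.4536
  = 0.9799 bits
H(T) = -[(11/12)·log₂(11/12) + (1/12)·log₂(1/12)]
  = 0.1151 + 0.2987
  = 0.4138 bits
H(S,T) = -[(5/12)·log₂(5/12) + (1/2)·log₂(1/2) + (1/12)·log₂(1/12)]
  = 0.5263 + 0.5000 + 0.2987
  = 1.3250 bits

I(S;T) = H(S) + H(T) - H(S,T)
  = 0.9799 + 0.4138 - 1.3250
  = 0.0687 bits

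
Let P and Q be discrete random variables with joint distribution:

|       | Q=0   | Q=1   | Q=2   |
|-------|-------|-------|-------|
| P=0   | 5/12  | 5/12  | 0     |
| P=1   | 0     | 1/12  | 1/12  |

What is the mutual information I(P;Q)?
Marginal P(P) (row sums):
  P(P=0) = 5/12 + 5/12 + 0 = 5/6
  P(P=1) = 0 + 1/12 + 1/12 = 1/6
Marginal P(Q) (column sums):
  P(Q=0) = 5/12 + 0 = 5/12
  P(Q=1) = 5/12 + 1/12 = 1/2
  P(Q=2) = 0 + 1/12 = 1/12

H(P) = -[(5/6)·log₂(5/6) + (1/6)·log₂(1/6)]
  = 0.2192 + 0.4308
  = 0.6500 bits
H(Q) = -[(5/12)·log₂(5/12) + (1/2)·log₂(1/2) + (1/12)·log₂(1/12)]
  = 0.5263 + 0.5000 + 0.2987
  = 1.3250 bits
H(P,Q) = -[(5/12)·log₂(5/12) + (5/12)·log₂(5/12) + (1/12)·log₂(1/12) + (1/12)·log₂(1/12)]
  = 0.5263 + 0.5263 + 0.2987 + 0.2987
  = 1.6500 bits

I(P;Q) = H(P) + H(Q) - H(P,Q)
  = 0.6500 + 1.3250 - 1.6500
  = 0.3250 bits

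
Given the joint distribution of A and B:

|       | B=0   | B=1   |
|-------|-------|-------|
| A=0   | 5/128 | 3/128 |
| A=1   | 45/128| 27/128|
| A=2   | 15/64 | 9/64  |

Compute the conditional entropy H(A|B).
Marginal P(B) (column sums):
  P(B=0) = 5/128 + 45/128 + 15/64 = 5/8
  P(B=1) = 3/128 + 27/128 + 9/64 = 3/8

H(A|B) = -Σ P(A,B)·log₂ P(A|B), where P(A|B) = P(A,B) / P(B)
  (A=0,B=0): P(A|B) = (5/128)/(5/8) = 1/16;  -(5/128)·log₂(1/16) = 0.1563
  (A=0,B=1): P(A|B) = (3/128)/(3/8) = 1/16;  -(3/128)·log₂(1/16) = 0.0938
  (A=1,B=0): P(A|B) = (45/128)/(5/8) = 9/16;  -(45/128)·log₂(9/16) = 0.2918
  (A=1,B=1): P(A|B) = (27/128)/(3/8) = 9/16;  -(27/128)·log₂(9/16) = 0.1751
  (A=2,B=0): P(A|B) = (15/64)/(5/8) = 3/8;  -(15/64)·log₂(3/8) = 0.3316
  (A=2,B=1): P(A|B) = (9/64)/(3/8) = 3/8;  -(9/64)·log₂(3/8) = 0.1990
H(A|B) = 0.1563 + 0.0938 + 0.2918 + 0.1751 + 0.3316 + 0.1990
  = 1.2476 bits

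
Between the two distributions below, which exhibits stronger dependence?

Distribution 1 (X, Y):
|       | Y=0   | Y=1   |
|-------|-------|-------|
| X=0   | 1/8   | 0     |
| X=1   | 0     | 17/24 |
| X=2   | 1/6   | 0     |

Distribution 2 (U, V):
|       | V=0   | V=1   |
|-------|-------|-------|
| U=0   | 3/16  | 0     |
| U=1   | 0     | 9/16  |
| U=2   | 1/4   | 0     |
Distribution 1 (X, Y):
Marginal P(X) (row sums):
  P(X=0) = 1/8 + 0 = 1/8
  P(X=1) = 0 + 17/24 = 17/24
  P(X=2) = 1/6 + 0 = 1/6
Marginal P(Y) (column sums):
  P(Y=0) = 1/8 + 0 + 1/6 = 7/24
  P(Y=1) = 0 + 17/24 + 0 = 17/24

H(X) = -[(1/8)·log₂(1/8) + (17/24)·log₂(17/24) + (1/6)·log₂(1/6)]
  = 0.3750 + 0.3524 + 0.4308
  = 1.1582 bits
H(Y) = -[(7/24)·log₂(7/24) + (17/24)·log₂(17/24)]
  = 0.5185 + 0.3524
  = 0.8709 bits
H(X,Y) = -[(1/8)·log₂(1/8) + (17/24)·log₂(17/24) + (1/6)·log₂(1/6)]
  = 0.3750 + 0.3524 + 0.4308
  = 1.1582 bits

I(X;Y) = H(X) + H(Y) - H(X,Y)
  = 1.1582 + 0.8709 - 1.1582
  = 0.8709 bits

Distribution 2 (U, V):
Marginal P(U) (row sums):
  P(U=0) = 3/16 + 0 = 3/16
  P(U=1) = 0 + 9/16 = 9/16
  P(U=2) = 1/4 + 0 = 1/4
Marginal P(V) (column sums):
  P(V=0) = 3/16 + 0 + 1/4 = 7/16
  P(V=1) = 0 + 9/16 + 0 = 9/16

H(U) = -[(3/16)·log₂(3/16) + (9/16)·log₂(9/16) + (1/4)·log₂(1/4)]
  = 0.4528 + 0.4669 + 0.5000
  = 1.4197 bits
H(V) = -[(7/16)·log₂(7/16) + (9/16)·log₂(9/16)]
  = 0.5218 + 0.4669
  = 0.9887 bits
H(U,V) = -[(3/16)·log₂(3/16) + (9/16)·log₂(9/16) + (1/4)·log₂(1/4)]
  = 0.4528 + 0.4669 + 0.5000
  = 1.4197 bits

I(U;V) = H(U) + H(V) - H(U,V)
  = 1.4197 + 0.9887 - 1.4197
  = 0.9887 bits

I(U;V) = 0.9887 bits > I(X;Y) = 0.8709 bits, so (U, V) has the higher mutual information (stronger dependence).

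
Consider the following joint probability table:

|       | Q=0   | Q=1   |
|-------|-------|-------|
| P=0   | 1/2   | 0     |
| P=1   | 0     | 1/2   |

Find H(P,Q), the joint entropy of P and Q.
H(P,Q) = -Σ P(P,Q) log₂ P(P,Q), summed over the non-zero cells:
H(P,Q) = -[(1/2)·log₂(1/2) + (1/2)·log₂(1/2)]
  = 0.5000 + 0.5000
  = 1.0000 bits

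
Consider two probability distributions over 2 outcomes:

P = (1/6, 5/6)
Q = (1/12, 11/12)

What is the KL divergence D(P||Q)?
D(P||Q) = Σ P(i) log₂(P(i)/Q(i))
  i=0: (1/6) × log₂((1/6)/(1/12)) = (1/6) × log₂(2) = 0.1667
  i=1: (5/6) × log₂((5/6)/(11/12)) = (5/6) × log₂(10/11) = -0.1146
D(P||Q) = 0.1667 - 0.1146
  = 0.0521 bits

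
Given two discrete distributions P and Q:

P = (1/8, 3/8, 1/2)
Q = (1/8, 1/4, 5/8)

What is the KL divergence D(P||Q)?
D(P||Q) = Σ P(i) log₂(P(i)/Q(i))
  i=0: (1/8) × log₂((1/8)/(1/8)) = (1/8) × log₂(1) = 0.0000
  i=1: (3/8) × log₂((3/8)/(1/4)) = (3/8) × log₂(3/2) = 0.2194
  i=2: (1/2) × log₂((1/2)/(5/8)) = (1/2) × log₂(4/5) = -0.1610
D(P||Q) = 0.0000 + 0.2194 - 0.1610
  = 0.0584 bits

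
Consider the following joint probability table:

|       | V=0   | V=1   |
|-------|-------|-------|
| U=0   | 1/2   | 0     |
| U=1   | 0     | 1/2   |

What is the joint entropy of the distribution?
H(U,V) = -Σ P(U,V) log₂ P(U,V), summed over the non-zero cells:
H(U,V) = -[(1/2)·log₂(1/2) + (1/2)·log₂(1/2)]
  = 0.5000 + 0.5000
  = 1.0000 bits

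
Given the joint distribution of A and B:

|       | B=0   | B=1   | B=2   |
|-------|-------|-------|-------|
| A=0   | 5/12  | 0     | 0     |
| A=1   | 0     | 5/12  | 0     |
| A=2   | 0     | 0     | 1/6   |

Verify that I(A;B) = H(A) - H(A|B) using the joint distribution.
Left side, from I(A;B) = H(A) + H(B) - H(A,B):
Marginal P(A) (row sums):
  P(A=0) = 5/12 + 0 + 0 = 5/12
  P(A=1) = 0 + 5/12 + 0 = 5/12
  P(A=2) = 0 + 0 + 1/6 = 1/6
Marginal P(B) (column sums):
  P(B=0) = 5/12 + 0 + 0 = 5/12
  P(B=1) = 0 + 5/12 + 0 = 5/12
  P(B=2) = 0 + 0 + 1/6 = 1/6

H(A) = -[(5/12)·log₂(5/12) + (5/12)·log₂(5/12) + (1/6)·log₂(1/6)]
  = 0.5263 + 0.5263 + 0.4308
  = 1.4834 bits
H(B) = -[(5/12)·log₂(5/12) + (5/12)·log₂(5/12) + (1/6)·log₂(1/6)]
  = 0.5263 + 0.5263 + 0.4308
  = 1.4834 bits
H(A,B) = -[(5/12)·log₂(5/12) + (5/12)·log₂(5/12) + (1/6)·log₂(1/6)]
  = 0.5263 + 0.5263 + 0.4308
  = 1.4834 bits

I(A;B) = H(A) + H(B) - H(A,B)
  = 1.4834 + 1.4834 - 1.4834
  = 1.4834 bits

Right side, with H(A|B) computed directly from the conditional probabilities:
H(A|B) = -Σ P(A,B)·log₂ P(A|B), where P(A|B) = P(A,B) / P(B)
  (cells with P(A,B) = 0 contribute 0)
  (A=0,B=0): P(A|B) = (5/12)/(5/12) = 1;  -(5/12)·log₂(1) = 0.0000
  (A=1,B=1): P(A|B) = (5/12)/(5/12) = 1;  -(5/12)·log₂(1) = 0.0000
  (A=2,B=2): P(A|B) = (1/6)/(1/6) = 1;  -(1/6)·log₂(1) = 0.0000
H(A|B) = 0.0000 + 0.0000 + 0.0000
  = 0.0000 bits
H(A) - H(A|B) = 1.4834 - 0.0000 = 1.4834 bits

Both sides equal 1.4834 bits, so I(A;B) = H(A) - H(A|B) ✓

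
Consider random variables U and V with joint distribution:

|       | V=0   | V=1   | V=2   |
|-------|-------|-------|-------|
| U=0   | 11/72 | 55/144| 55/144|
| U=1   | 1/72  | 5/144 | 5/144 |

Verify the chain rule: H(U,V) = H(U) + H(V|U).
Left side:
H(U,V) = -[(11/72)·log₂(11/72) + (55/144)·log₂(55/144) + (55/144)·log₂(55/144) + (1/72)·log₂(1/72) + (5/144)·log₂(5/144) + (5/144)·log₂(5/144)]
  = 0.4141 + 0.5304 + 0.5304 + 0.0857 + 0.1683 + 0.1683
  = 1.8972 bits

Right side:
Marginal P(U) (row sums):
  P(U=0) = 11/72 + 55/144 + 55/144 = 11/12
  P(U=1) = 1/72 + 5/144 + 5/144 = 1/12
H(U) = -[(11/12)·log₂(11/12) + (1/12)·log₂(1/12)]
  = 0.1151 + 0.2987
  = 0.4138 bits
H(V|U) = -Σ P(U,V)·log₂ P(V|U), where P(V|U) = P(U,V) / P(U)
  (U=0,V=0): P(V|U) = (11/72)/(11/12) = 1/6;  -(11/72)·log₂(1/6) = 0.3949
  (U=0,V=1): P(V|U) = (55/144)/(11/12) = 5/12;  -(55/144)·log₂(5/12) = 0.4824
  (U=0,V=2): P(V|U) = (55/144)/(11/12) = 5/12;  -(55/144)·log₂(5/12) = 0.4824
  (U=1,V=0): P(V|U) = (1/72)/(1/12) = 1/6;  -(1/72)·log₂(1/6) = 0.0359
  (U=1,V=1): P(V|U) = (5/144)/(1/12) = 5/12;  -(5/144)·log₂(5/12) = 0.0439
  (U=1,V=2): P(V|U) = (5/144)/(1/12) = 5/12;  -(5/144)·log₂(5/12) = 0.0439
H(V|U) = 0.3949 + 0.4824 + 0.4824 + 0.0359 + 0.0439 + 0.0439
  = 1.4834 bits
H(U) + H(V|U) = 0.4138 + 1.4834 = 1.8972 bits

Both sides equal 1.8972 bits, so the chain rule holds ✓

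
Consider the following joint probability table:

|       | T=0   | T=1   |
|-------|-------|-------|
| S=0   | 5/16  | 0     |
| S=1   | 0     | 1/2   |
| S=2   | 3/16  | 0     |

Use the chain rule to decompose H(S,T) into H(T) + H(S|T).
By the chain rule: H(S,T) = H(T) + H(S|T)

Marginal P(T) (column sums):
  P(T=0) = 5/16 + 0 + 3/16 = 1/2
  P(T=1) = 0 + 1/2 + 0 = 1/2
H(T) = -[(1/2)·log₂(1/2) + (1/2)·log₂(1/2)]
  = 0.5000 + 0.5000
  = 1.0000 bits
H(S|T) = -Σ P(S,T)·log₂ P(S|T), where P(S|T) = P(S,T) / P(T)
  (cells with P(S,T) = 0 contribute 0)
  (S=0,T=0): P(S|T) = (5/16)/(1/2) = 5/8;  -(5/16)·log₂(5/8) = 0.2119
  (S=1,T=1): P(S|T) = (1/2)/(1/2) = 1;  -(1/2)·log₂(1) = 0.0000
  (S=2,T=0): P(S|T) = (3/16)/(1/2) = 3/8;  -(3/16)·log₂(3/8) = 0.2653
H(S|T) = 0.2119 + 0.0000 + 0.2653
  = 0.4772 bits

H(S,T) = H(T) + H(S|T) = 1.0000 + 0.4772 = 1.4772 bits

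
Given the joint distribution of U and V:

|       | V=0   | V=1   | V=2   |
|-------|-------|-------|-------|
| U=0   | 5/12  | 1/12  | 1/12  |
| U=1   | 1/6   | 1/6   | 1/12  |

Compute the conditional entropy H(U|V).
Marginal P(V) (column sums):
  P(V=0) = 5/12 + 1/6 = 7/12
  P(V=1) = 1/12 + 1/6 = 1/4
  P(V=2) = 1/12 + 1/12 = 1/6

H(U|V) = -Σ P(U,V)·log₂ P(U|V), where P(U|V) = P(U,V) / P(V)
  (U=0,V=0): P(U|V) = (5/12)/(7/12) = 5/7;  -(5/12)·log₂(5/7) = 0.2023
  (U=0,V=1): P(U|V) = (1/12)/(1/4) = 1/3;  -(1/12)·log₂(1/3) = 0.1321
  (U=0,V=2): P(U|V) = (1/12)/(1/6) = 1/2;  -(1/12)·log₂(1/2) = 0.0833
  (U=1,V=0): P(U|V) = (1/6)/(7/12) = 2/7;  -(1/6)·log₂(2/7) = 0.3012
  (U=1,V=1): P(U|V) = (1/6)/(1/4) = 2/3;  -(1/6)·log₂(2/3) = 0.0975
  (U=1,V=2): P(U|V) = (1/12)/(1/6) = 1/2;  -(1/12)·log₂(1/2) = 0.0833
H(U|V) = 0.2023 + 0.1321 + 0.0833 + 0.3012 + 0.0975 + 0.0833
  = 0.8997 bits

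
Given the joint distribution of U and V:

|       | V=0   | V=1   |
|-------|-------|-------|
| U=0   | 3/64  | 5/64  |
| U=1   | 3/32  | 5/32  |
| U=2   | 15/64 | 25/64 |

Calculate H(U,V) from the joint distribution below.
H(U,V) = -Σ P(U,V) log₂ P(U,V), summed over the non-zero cells:
H(U,V) = -[(3/64)·log₂(3/64) + (5/64)·log₂(5/64) + (3/32)·log₂(3/32) + (5/32)·log₂(5/32) + (15/64)·log₂(15/64) + (25/64)·log₂(25/64)]
  = 0.2070 + 0.2873 + 0.3202 + 0.4184 + 0.4906 + 0.5297
  = 2.2532 bits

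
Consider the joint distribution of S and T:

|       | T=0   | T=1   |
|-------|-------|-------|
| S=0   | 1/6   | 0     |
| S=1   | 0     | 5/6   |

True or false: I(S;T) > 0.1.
Marginal P(S) (row sums):
  P(S=0) = 1/6 + 0 = 1/6
  P(S=1) = 0 + 5/6 = 5/6
Marginal P(T) (column sums):
  P(T=0) = 1/6 + 0 = 1/6
  P(T=1) = 0 + 5/6 = 5/6

H(S) = -[(1/6)·log₂(1/6) + (5/6)·log₂(5/6)]
  = 0.4308 + 0.2192
  = 0.6500 bits
H(T) = -[(1/6)·log₂(1/6) + (5/6)·log₂(5/6)]
  = 0.4308 + 0.2192
  = 0.6500 bits
H(S,T) = -[(1/6)·log₂(1/6) + (5/6)·log₂(5/6)]
  = 0.4308 + 0.2192
  = 0.6500 bits

I(S;T) = H(S) + H(T) - H(S,T)
  = 0.6500 + 0.6500 - 0.6500
  = 0.6500 bits

True. I(S;T) = 0.6500 bits, which is > 0.1 bits.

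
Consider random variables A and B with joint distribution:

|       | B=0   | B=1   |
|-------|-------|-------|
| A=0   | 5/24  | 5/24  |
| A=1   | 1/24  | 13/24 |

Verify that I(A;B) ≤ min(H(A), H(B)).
Marginal P(A) (row sums):
  P(A=0) = 5/24 + 5/24 = 5/12
  P(A=1) = 1/24 + 13/24 = 7/12
Marginal P(B) (column sums):
  P(B=0) = 5/24 + 1/24 = 1/4
  P(B=1) = 5/24 + 13/24 = 3/4

H(A) = -[(5/12)·log₂(5/12) + (7/12)·log₂(7/12)]
  = 0.5263 + 0.4536
  = 0.9799 bits
H(B) = -[(1/4)·log₂(1/4) + (3/4)·log₂(3/4)]
  = 0.5000 + 0.3113
  = 0.8113 bits
H(A,B) = -[(5/24)·log₂(5/24) + (5/24)·log₂(5/24) + (1/24)·log₂(1/24) + (13/24)·log₂(13/24)]
  = 0.4715 + 0.4715 + 0.1910 + 0.4791
  = 1.6131 bits

I(A;B) = H(A) + H(B) - H(A,B)
  = 0.9799 + 0.8113 - 1.6131
  = 0.1781 bits

min(H(A), H(B)) = min(0.9799, 0.8113) = 0.8113 bits
Since 0.1781 ≤ 0.8113, the bound is satisfied ✓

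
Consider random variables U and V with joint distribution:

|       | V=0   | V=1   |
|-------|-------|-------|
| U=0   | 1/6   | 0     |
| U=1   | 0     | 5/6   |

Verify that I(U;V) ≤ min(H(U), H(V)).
Marginal P(U) (row sums):
  P(U=0) = 1/6 + 0 = 1/6
  P(U=1) = 0 + 5/6 = 5/6
Marginal P(V) (column sums):
  P(V=0) = 1/6 + 0 = 1/6
  P(V=1) = 0 + 5/6 = 5/6

H(U) = -[(1/6)·log₂(1/6) + (5/6)·log₂(5/6)]
  = 0.4308 + 0.2192
  = 0.6500 bits
H(V) = -[(1/6)·log₂(1/6) + (5/6)·log₂(5/6)]
  = 0.4308 + 0.2192
  = 0.6500 bits
H(U,V) = -[(1/6)·log₂(1/6) + (5/6)·log₂(5/6)]
  = 0.4308 + 0.2192
  = 0.6500 bits

I(U;V) = H(U) + H(V) - H(U,V)
  = 0.6500 + 0.6500 - 0.6500
  = 0.6500 bits

min(H(U), H(V)) = min(0.6500, 0.6500) = 0.6500 bits
Since 0.6500 ≤ 0.6500, the bound is satisfied ✓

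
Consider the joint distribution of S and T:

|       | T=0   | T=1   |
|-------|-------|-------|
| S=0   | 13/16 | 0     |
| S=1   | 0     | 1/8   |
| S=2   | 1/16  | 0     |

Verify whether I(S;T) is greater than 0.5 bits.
Marginal P(S) (row sums):
  P(S=0) = 13/16 + 0 = 13/16
  P(S=1) = 0 + 1/8 = 1/8
  P(S=2) = 1/16 + 0 = 1/16
Marginal P(T) (column sums):
  P(T=0) = 13/16 + 0 + 1/16 = 7/8
  P(T=1) = 0 + 1/8 + 0 = 1/8

H(S) = -[(13/16)·log₂(13/16) + (1/8)·log₂(1/8) + (1/16)·log₂(1/16)]
  = 0.2434 + 0.3750 + 0.2500
  = 0.8684 bits
H(T) = -[(7/8)·log₂(7/8) + (1/8)·log₂(1/8)]
  = 0.1686 + 0.3750
  = 0.5436 bits
H(S,T) = -[(13/16)·log₂(13/16) + (1/8)·log₂(1/8) + (1/16)·log₂(1/16)]
  = 0.2434 + 0.3750 + 0.2500
  = 0.8684 bits

I(S;T) = H(S) + H(T) - H(S,T)
  = 0.8684 + 0.5436 - 0.8684
  = 0.5436 bits

Yes. I(S;T) = 0.5436 bits, which is > 0.5 bits.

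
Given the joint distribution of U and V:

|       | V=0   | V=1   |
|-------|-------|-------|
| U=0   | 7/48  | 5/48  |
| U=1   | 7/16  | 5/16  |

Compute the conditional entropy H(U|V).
Marginal P(V) (column sums):
  P(V=0) = 7/48 + 7/16 = 7/12
  P(V=1) = 5/48 + 5/16 = 5/12

H(U|V) = -Σ P(U,V)·log₂ P(U|V), where P(U|V) = P(U,V) / P(V)
  (U=0,V=0): P(U|V) = (7/48)/(7/12) = 1/4;  -(7/48)·log₂(1/4) = 0.2917
  (U=0,V=1): P(U|V) = (5/48)/(5/12) = 1/4;  -(5/48)·log₂(1/4) = 0.2083
  (U=1,V=0): P(U|V) = (7/16)/(7/12) = 3/4;  -(7/16)·log₂(3/4) = 0.1816
  (U=1,V=1): P(U|V) = (5/16)/(5/12) = 3/4;  -(5/16)·log₂(3/4) = 0.1297
H(U|V) = 0.2917 + 0.2083 + 0.1816 + 0.1297
  = 0.8113 bits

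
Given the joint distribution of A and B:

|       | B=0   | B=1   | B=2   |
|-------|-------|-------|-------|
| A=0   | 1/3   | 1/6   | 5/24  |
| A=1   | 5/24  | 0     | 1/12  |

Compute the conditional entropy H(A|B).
Marginal P(B) (column sums):
  P(B=0) = 1/3 + 5/24 = 13/24
  P(B=1) = 1/6 + 0 = 1/6
  P(B=2) = 5/24 + 1/12 = 7/24

H(A|B) = -Σ P(A,B)·log₂ P(A|B), where P(A|B) = P(A,B) / P(B)
  (cells with P(A,B) = 0 contribute 0)
  (A=0,B=0): P(A|B) = (1/3)/(13/24) = 8/13;  -(1/3)·log₂(8/13) = 0.2335
  (A=0,B=1): P(A|B) = (1/6)/(1/6) = 1;  -(1/6)·log₂(1) = 0.0000
  (A=0,B=2): P(A|B) = (5/24)/(7/24) = 5/7;  -(5/24)·log₂(5/7) = 0.1011
  (A=1,B=0): P(A|B) = (5/24)/(13/24) = 5/13;  -(5/24)·log₂(5/13) = 0.2872
  (A=1,B=2): P(A|B) = (1/12)/(7/24) = 2/7;  -(1/12)·log₂(2/7) = 0.1506
H(A|B) = 0.2335 + 0.0000 + 0.1011 + 0.2872 + 0.1506
  = 0.7724 bits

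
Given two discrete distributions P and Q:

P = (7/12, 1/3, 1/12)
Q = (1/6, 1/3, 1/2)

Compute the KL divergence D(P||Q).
D(P||Q) = Σ P(i) log₂(P(i)/Q(i))
  i=0: (7/12) × log₂((7/12)/(1/6)) = (7/12) × log₂(7/2) = 1.0543
  i=1: (1/3) × log₂((1/3)/(1/3)) = (1/3) × log₂(1) = 0.0000
  i=2: (1/12) × log₂((1/12)/(1/2)) = (1/12) × log₂(1/6) = -0.2154
D(P||Q) = 1.0543 + 0.0000 - 0.2154
  = 0.8389 bits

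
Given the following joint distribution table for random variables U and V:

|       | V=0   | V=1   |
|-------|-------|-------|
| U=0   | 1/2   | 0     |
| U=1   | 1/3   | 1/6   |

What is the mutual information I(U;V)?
Marginal P(U) (row sums):
  P(U=0) = 1/2 + 0 = 1/2
  P(U=1) = 1/3 + 1/6 = 1/2
Marginal P(V) (column sums):
  P(V=0) = 1/2 + 1/3 = 5/6
  P(V=1) = 0 + 1/6 = 1/6

H(U) = -[(1/2)·log₂(1/2) + (1/2)·log₂(1/2)]
  = 0.5000 + 0.5000
  = 1.0000 bits
H(V) = -[(5/6)·log₂(5/6) + (1/6)·log₂(1/6)]
  = 0.2192 + 0.4308
  = 0.6500 bits
H(U,V) = -[(1/2)·log₂(1/2) + (1/3)·log₂(1/3) + (1/6)·log₂(1/6)]
  = 0.5000 + 0.5283 + 0.4308
  = 1.4591 bits

I(U;V) = H(U) + H(V) - H(U,V)
  = 1.0000 + 0.6500 - 1.4591
  = 0.1909 bits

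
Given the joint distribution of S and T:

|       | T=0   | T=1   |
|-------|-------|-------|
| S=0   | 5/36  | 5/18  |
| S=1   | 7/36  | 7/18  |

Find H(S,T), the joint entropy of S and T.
H(S,T) = -Σ P(S,T) log₂ P(S,T), summed over the non-zero cells:
H(S,T) = -[(5/36)·log₂(5/36) + (5/18)·log₂(5/18) + (7/36)·log₂(7/36) + (7/18)·log₂(7/18)]
  = 0.3956 + 0.5133 + 0.4594 + 0.5299
  = 1.8982 bits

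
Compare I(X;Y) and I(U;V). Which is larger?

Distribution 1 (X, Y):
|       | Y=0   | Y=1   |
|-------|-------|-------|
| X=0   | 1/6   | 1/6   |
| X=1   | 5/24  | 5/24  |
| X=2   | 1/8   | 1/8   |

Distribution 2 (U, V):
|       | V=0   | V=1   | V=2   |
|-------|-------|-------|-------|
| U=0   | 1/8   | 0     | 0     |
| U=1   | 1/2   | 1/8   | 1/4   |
Distribution 1 (X, Y):
Marginal P(X) (row sums):
  P(X=0) = 1/6 + 1/6 = 1/3
  P(X=1) = 5/24 + 5/24 = 5/12
  P(X=2) = 1/8 + 1/8 = 1/4
Marginal P(Y) (column sums):
  P(Y=0) = 1/6 + 5/24 + 1/8 = 1/2
  P(Y=1) = 1/6 + 5/24 + 1/8 = 1/2

H(X) = -[(1/3)·log₂(1/3) + (5/12)·log₂(5/12) + (1/4)·log₂(1/4)]
  = 0.5283 + 0.5263 + 0.5000
  = 1.5546 bits
H(Y) = -[(1/2)·log₂(1/2) + (1/2)·log₂(1/2)]
  = 0.5000 + 0.5000
  = 1.0000 bits
H(X,Y) = -[(1/6)·log₂(1/6) + (1/6)·log₂(1/6) + (5/24)·log₂(5/24) + (5/24)·log₂(5/24) + (1/8)·log₂(1/8) + (1/8)·log₂(1/8)]
  = 0.4308 + 0.4308 + 0.4715 + 0.4715 + 0.3750 + 0.3750
  = 2.5546 bits

I(X;Y) = H(X) + H(Y) - H(X,Y)
  = 1.5546 + 1.0000 - 2.5546
  = 0.0000 bits

Distribution 2 (U, V):
Marginal P(U) (row sums):
  P(U=0) = 1/8 + 0 + 0 = 1/8
  P(U=1) = 1/2 + 1/8 + 1/4 = 7/8
Marginal P(V) (column sums):
  P(V=0) = 1/8 + 1/2 = 5/8
  P(V=1) = 0 + 1/8 = 1/8
  P(V=2) = 0 + 1/4 = 1/4

H(U) = -[(1/8)·log₂(1/8) + (7/8)·log₂(7/8)]
  = 0.3750 + 0.1686
  = 0.5436 bits
H(V) = -[(5/8)·log₂(5/8) + (1/8)·log₂(1/8) + (1/4)·log₂(1/4)]
  = 0.4238 + 0.3750 + 0.5000
  = 1.2988 bits
H(U,V) = -[(1/8)·log₂(1/8) + (1/2)·log₂(1/2) + (1/8)·log₂(1/8) + (1/4)·log₂(1/4)]
  = 0.3750 + 0.5000 + 0.3750 + 0.5000
  = 1.7500 bits

I(U;V) = H(U) + H(V) - H(U,V)
  = 0.5436 + 1.2988 - 1.7500
  = 0.0924 bits

I(U;V) = 0.0924 bits > I(X;Y) = 0.0000 bits, so (U, V) has the higher mutual information (stronger dependence).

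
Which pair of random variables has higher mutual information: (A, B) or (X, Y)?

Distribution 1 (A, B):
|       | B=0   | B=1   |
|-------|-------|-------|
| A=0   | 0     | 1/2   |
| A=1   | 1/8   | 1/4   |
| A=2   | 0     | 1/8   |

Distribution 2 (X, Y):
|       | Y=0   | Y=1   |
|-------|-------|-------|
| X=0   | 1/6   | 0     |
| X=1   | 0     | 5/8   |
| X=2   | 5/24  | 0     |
Distribution 1 (A, B):
Marginal P(A) (row sums):
  P(A=0) = 0 + 1/2 = 1/2
  P(A=1) = 1/8 + 1/4 = 3/8
  P(A=2) = 0 + 1/8 = 1/8
Marginal P(B) (column sums):
  P(B=0) = 0 + 1/8 + 0 = 1/8
  P(B=1) = 1/2 + 1/4 + 1/8 = 7/8

H(A) = -[(1/2)·log₂(1/2) + (3/8)·log₂(3/8) + (1/8)·log₂(1/8)]
  = 0.5000 + 0.5306 + 0.3750
  = 1.4056 bits
H(B) = -[(1/8)·log₂(1/8) + (7/8)·log₂(7/8)]
  = 0.3750 + 0.1686
  = 0.5436 bits
H(A,B) = -[(1/2)·log₂(1/2) + (1/8)·log₂(1/8) + (1/4)·log₂(1/4) + (1/8)·log₂(1/8)]
  = 0.5000 + 0.3750 + 0.5000 + 0.3750
  = 1.7500 bits

I(A;B) = H(A) + H(B) - H(A,B)
  = 1.4056 + 0.5436 - 1.7500
  = 0.1992 bits

Distribution 2 (X, Y):
Marginal P(X) (row sums):
  P(X=0) = 1/6 + 0 = 1/6
  P(X=1) = 0 + 5/8 = 5/8
  P(X=2) = 5/24 + 0 = 5/24
Marginal P(Y) (column sums):
  P(Y=0) = 1/6 + 0 + 5/24 = 3/8
  P(Y=1) = 0 + 5/8 + 0 = 5/8

H(X) = -[(1/6)·log₂(1/6) + (5/8)·log₂(5/8) + (5/24)·log₂(5/24)]
  = 0.4308 + 0.4238 + 0.4715
  = 1.3261 bits
H(Y) = -[(3/8)·log₂(3/8) + (5/8)·log₂(5/8)]
  = 0.5306 + 0.4238
  = 0.9544 bits
H(X,Y) = -[(1/6)·log₂(1/6) + (5/8)·log₂(5/8) + (5/24)·log₂(5/24)]
  = 0.4308 + 0.4238 + 0.4715
  = 1.3261 bits

I(X;Y) = H(X) + H(Y) - H(X,Y)
  = 1.3261 + 0.9544 - 1.3261
  = 0.9544 bits

I(X;Y) = 0.9544 bits > I(A;B) = 0.1992 bits, so (X, Y) has the higher mutual information (stronger dependence).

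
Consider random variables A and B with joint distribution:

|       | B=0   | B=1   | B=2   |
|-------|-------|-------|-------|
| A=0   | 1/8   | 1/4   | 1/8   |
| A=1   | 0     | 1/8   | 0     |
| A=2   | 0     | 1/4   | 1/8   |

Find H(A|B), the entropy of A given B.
Marginal P(B) (column sums):
  P(B=0) = 1/8 + 0 + 0 = 1/8
  P(B=1) = 1/4 + 1/8 + 1/4 = 5/8
  P(B=2) = 1/8 + 0 + 1/8 = 1/4

H(A|B) = -Σ P(A,B)·log₂ P(A|B), where P(A|B) = P(A,B) / P(B)
  (cells with P(A,B) = 0 contribute 0)
  (A=0,B=0): P(A|B) = (1/8)/(1/8) = 1;  -(1/8)·log₂(1) = 0.0000
  (A=0,B=1): P(A|B) = (1/4)/(5/8) = 2/5;  -(1/4)·log₂(2/5) = 0.3305
  (A=0,B=2): P(A|B) = (1/8)/(1/4) = 1/2;  -(1/8)·log₂(1/2) = 0.1250
  (A=1,B=1): P(A|B) = (1/8)/(5/8) = 1/5;  -(1/8)·log₂(1/5) = 0.2902
  (A=2,B=1): P(A|B) = (1/4)/(5/8) = 2/5;  -(1/4)·log₂(2/5) = 0.3305
  (A=2,B=2): P(A|B) = (1/8)/(1/4) = 1/2;  -(1/8)·log₂(1/2) = 0.1250
H(A|B) = 0.0000 + 0.3305 + 0.1250 + 0.2902 + 0.3305 + 0.1250
  = 1.2012 bits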